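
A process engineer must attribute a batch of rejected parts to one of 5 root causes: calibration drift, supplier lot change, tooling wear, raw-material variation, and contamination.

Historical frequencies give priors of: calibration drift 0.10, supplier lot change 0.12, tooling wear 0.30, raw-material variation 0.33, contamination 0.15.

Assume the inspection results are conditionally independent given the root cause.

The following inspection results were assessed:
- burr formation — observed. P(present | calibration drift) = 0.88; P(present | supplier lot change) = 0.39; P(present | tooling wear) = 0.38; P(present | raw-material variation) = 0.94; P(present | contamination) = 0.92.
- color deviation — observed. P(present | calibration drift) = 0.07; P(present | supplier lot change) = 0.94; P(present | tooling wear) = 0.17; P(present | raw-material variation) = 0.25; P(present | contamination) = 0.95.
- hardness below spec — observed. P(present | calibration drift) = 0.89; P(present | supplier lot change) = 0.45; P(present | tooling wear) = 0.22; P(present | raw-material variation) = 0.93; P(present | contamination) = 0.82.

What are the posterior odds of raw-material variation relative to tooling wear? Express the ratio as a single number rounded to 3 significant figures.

Posterior odds equal prior odds times the likelihood ratio; only the two competing hypotheses matter.
  raw-material variation: 0.33 × 0.94 × 0.25 × 0.93 = 0.072122
  tooling wear: 0.30 × 0.38 × 0.17 × 0.22 = 0.0042636
Odds(raw-material variation : tooling wear) = 0.072122 / 0.0042636 ≈ 16.9.

16.9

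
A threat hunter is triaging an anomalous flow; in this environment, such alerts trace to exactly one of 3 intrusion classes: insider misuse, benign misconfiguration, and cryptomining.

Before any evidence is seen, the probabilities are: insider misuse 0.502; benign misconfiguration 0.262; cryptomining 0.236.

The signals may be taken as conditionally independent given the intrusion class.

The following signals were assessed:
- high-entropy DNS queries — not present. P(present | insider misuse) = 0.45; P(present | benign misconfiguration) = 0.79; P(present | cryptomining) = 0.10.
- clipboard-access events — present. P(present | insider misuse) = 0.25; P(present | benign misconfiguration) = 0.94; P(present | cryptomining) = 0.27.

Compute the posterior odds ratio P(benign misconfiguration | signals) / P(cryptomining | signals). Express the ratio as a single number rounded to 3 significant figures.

0.902

Posterior odds equal prior odds times the likelihood ratio; only the two competing hypotheses matter (using 1 − P(present | H) for each absent signal).
  benign misconfiguration: 0.262 × (1 − 0.79) × 0.94 = 0.051719
  cryptomining: 0.236 × (1 − 0.10) × 0.27 = 0.057348
Odds(benign misconfiguration : cryptomining) = 0.051719 / 0.057348 ≈ 0.902.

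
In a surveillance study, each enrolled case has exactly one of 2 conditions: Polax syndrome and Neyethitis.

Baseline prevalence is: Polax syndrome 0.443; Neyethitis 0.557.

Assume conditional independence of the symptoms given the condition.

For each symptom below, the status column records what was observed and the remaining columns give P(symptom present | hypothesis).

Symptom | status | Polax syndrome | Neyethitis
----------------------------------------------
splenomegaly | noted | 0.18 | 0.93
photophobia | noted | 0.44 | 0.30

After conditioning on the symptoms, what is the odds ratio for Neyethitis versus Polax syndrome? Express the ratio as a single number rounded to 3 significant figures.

Posterior odds equal prior odds times the likelihood ratio; only the two competing hypotheses matter.
  Neyethitis: 0.557 × 0.93 × 0.30 = 0.1554
  Polax syndrome: 0.443 × 0.18 × 0.44 = 0.035086
Posterior odds = 0.1554 / 0.035086 ≈ 4.43.

4.43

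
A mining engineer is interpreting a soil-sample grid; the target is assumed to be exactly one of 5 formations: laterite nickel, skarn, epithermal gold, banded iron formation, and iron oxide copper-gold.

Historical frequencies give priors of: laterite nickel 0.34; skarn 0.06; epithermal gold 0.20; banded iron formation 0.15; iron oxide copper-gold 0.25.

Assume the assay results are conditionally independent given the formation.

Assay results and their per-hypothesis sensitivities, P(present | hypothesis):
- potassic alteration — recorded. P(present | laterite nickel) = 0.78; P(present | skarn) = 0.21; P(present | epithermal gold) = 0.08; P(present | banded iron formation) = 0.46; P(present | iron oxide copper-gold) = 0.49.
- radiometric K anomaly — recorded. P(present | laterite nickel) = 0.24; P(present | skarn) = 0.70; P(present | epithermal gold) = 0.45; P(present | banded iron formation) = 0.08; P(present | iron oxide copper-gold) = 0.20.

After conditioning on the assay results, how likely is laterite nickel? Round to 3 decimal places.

0.580

By Bayes' rule with conditional independence, the unnormalized weight for each hypothesis is prior × ∏ likelihoods:
  laterite nickel: 0.34 × 0.78 × 0.24 = 0.063648
  skarn: 0.06 × 0.21 × 0.70 = 0.00882
  epithermal gold: 0.20 × 0.08 × 0.45 = 0.0072
  banded iron formation: 0.15 × 0.46 × 0.08 = 0.00552
  iron oxide copper-gold: 0.25 × 0.49 × 0.20 = 0.0245
Marginal likelihood of the evidence = 0.10969.
P(laterite nickel | evidence) = 0.063648 / 0.10969 ≈ 0.580.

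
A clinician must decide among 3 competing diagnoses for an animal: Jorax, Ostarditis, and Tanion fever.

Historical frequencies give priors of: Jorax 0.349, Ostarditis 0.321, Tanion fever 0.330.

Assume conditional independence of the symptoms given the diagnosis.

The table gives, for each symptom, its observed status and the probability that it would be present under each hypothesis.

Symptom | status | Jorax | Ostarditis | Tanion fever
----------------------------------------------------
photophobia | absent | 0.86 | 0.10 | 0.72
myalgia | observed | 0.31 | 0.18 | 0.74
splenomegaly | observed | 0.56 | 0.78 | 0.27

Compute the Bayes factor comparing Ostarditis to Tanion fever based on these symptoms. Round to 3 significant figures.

The Bayes factor is the ratio of the joint likelihoods of the symptom pattern under the two hypotheses (using 1 − P(present | H) for each absent symptom).
  Ostarditis: (1 − 0.10) × 0.18 × 0.78 = 0.12636
  Tanion fever: (1 − 0.72) × 0.74 × 0.27 = 0.055944
Bayes factor = 0.12636 / 0.055944 ≈ 2.26

2.26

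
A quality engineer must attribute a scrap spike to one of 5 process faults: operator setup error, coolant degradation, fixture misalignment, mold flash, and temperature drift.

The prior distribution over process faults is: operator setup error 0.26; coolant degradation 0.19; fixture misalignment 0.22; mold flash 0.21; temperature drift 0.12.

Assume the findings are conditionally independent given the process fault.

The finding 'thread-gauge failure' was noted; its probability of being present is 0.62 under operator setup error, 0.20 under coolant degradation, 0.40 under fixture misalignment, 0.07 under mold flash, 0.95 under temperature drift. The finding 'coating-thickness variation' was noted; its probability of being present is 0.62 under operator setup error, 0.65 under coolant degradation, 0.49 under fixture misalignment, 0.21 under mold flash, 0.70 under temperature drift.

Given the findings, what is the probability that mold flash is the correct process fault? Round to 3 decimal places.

For each hypothesis, the unnormalized posterior weight is prior × product of the finding likelihoods:
  operator setup error: 0.26 × 0.62 × 0.62 = 0.099944
  coolant degradation: 0.19 × 0.20 × 0.65 = 0.0247
  fixture misalignment: 0.22 × 0.40 × 0.49 = 0.04312
  mold flash: 0.21 × 0.07 × 0.21 = 0.003087
  temperature drift: 0.12 × 0.95 × 0.70 = 0.0798
The unnormalized weights sum to 0.25065.
P(mold flash | evidence) = 0.003087 / 0.25065 ≈ 0.012.

0.012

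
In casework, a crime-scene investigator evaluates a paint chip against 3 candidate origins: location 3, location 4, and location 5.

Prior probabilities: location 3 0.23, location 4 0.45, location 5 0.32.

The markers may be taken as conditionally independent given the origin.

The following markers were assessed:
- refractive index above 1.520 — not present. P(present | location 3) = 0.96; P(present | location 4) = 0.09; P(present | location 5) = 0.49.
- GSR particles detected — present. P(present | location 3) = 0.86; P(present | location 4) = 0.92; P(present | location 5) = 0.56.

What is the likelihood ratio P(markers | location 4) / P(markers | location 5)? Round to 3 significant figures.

Joint likelihood of the marker pattern under each hypothesis (using 1 − P(present | H) for each absent marker):
  location 4: (1 − 0.09) × 0.92 = 0.8372
  location 5: (1 − 0.49) × 0.56 = 0.2856
Bayes factor = 0.8372 / 0.2856 ≈ 2.93

2.93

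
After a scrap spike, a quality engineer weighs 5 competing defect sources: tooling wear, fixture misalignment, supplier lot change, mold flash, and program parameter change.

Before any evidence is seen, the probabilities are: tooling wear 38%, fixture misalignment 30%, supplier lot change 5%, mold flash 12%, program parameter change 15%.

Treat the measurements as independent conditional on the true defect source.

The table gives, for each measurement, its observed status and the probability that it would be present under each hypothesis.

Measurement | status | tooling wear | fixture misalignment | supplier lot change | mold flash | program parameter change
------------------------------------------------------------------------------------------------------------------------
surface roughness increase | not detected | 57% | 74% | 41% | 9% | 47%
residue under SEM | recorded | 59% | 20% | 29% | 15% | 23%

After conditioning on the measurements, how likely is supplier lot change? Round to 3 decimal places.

0.055

For each hypothesis, the unnormalized posterior weight is prior × product of the measurement likelihoods (using 1 − P(present | H) for each absent measurement):
  tooling wear: 0.38 × (1 − 0.57) × 0.59 = 0.096406
  fixture misalignment: 0.30 × (1 − 0.74) × 0.20 = 0.0156
  supplier lot change: 0.05 × (1 − 0.41) × 0.29 = 0.008555
  mold flash: 0.12 × (1 − 0.09) × 0.15 = 0.01638
  program parameter change: 0.15 × (1 − 0.47) × 0.23 = 0.018285
The unnormalized weights sum to 0.15523.
P(supplier lot change | evidence) = 0.008555 / 0.15523 ≈ 0.055.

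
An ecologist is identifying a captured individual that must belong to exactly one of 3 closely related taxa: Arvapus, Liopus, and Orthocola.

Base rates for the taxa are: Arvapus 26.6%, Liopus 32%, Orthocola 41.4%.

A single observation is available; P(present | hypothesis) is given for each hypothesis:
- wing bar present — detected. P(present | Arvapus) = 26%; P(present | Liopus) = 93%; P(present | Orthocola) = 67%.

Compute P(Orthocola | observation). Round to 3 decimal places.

For each hypothesis, the unnormalized posterior weight is prior × likelihood:
  Arvapus: 0.266 × 0.26 = 0.06916
  Liopus: 0.320 × 0.93 = 0.2976
  Orthocola: 0.414 × 0.67 = 0.27738
Marginal likelihood of the evidence = 0.64414.
P(Orthocola | evidence) = 0.27738 / 0.64414 ≈ 0.431.

0.431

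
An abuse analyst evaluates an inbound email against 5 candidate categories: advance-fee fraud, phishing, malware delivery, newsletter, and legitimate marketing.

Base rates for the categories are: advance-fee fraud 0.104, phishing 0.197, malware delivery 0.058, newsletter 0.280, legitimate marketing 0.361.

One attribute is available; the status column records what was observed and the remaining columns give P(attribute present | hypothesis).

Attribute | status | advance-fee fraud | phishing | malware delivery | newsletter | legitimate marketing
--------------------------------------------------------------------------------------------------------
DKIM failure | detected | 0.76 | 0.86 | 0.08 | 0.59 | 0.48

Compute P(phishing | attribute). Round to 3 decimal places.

For each hypothesis, the unnormalized posterior weight is prior × likelihood:
  advance-fee fraud: 0.104 × 0.76 = 0.07904
  phishing: 0.197 × 0.86 = 0.16942
  malware delivery: 0.058 × 0.08 = 0.00464
  newsletter: 0.280 × 0.59 = 0.1652
  legitimate marketing: 0.361 × 0.48 = 0.17328
Marginal likelihood of the evidence = 0.59158.
P(phishing | evidence) = 0.16942 / 0.59158 ≈ 0.286.

0.286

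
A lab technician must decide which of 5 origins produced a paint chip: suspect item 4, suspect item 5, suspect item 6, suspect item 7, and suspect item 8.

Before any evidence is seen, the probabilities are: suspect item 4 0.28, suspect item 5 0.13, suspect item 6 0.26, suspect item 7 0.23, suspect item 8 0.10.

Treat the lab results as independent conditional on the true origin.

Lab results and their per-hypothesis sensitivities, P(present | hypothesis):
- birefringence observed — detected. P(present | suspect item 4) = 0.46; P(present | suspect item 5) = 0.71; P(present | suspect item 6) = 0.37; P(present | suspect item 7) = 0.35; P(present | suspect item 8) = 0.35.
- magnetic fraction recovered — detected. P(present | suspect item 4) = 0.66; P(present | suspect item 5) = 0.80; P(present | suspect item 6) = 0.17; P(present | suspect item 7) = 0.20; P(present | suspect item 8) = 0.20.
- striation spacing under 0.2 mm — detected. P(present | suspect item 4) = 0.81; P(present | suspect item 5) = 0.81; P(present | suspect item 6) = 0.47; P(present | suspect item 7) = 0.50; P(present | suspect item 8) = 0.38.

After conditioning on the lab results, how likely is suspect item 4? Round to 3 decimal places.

By Bayes' rule with conditional independence, the unnormalized weight for each hypothesis is prior × ∏ likelihoods:
  suspect item 4: 0.28 × 0.46 × 0.66 × 0.81 = 0.068856
  suspect item 5: 0.13 × 0.71 × 0.80 × 0.81 = 0.05981
  suspect item 6: 0.26 × 0.37 × 0.17 × 0.47 = 0.0076864
  suspect item 7: 0.23 × 0.35 × 0.20 × 0.50 = 0.00805
  suspect item 8: 0.10 × 0.35 × 0.20 × 0.38 = 0.00266
The unnormalized weights sum to 0.14706.
P(suspect item 4 | evidence) = 0.068856 / 0.14706 ≈ 0.468.

0.468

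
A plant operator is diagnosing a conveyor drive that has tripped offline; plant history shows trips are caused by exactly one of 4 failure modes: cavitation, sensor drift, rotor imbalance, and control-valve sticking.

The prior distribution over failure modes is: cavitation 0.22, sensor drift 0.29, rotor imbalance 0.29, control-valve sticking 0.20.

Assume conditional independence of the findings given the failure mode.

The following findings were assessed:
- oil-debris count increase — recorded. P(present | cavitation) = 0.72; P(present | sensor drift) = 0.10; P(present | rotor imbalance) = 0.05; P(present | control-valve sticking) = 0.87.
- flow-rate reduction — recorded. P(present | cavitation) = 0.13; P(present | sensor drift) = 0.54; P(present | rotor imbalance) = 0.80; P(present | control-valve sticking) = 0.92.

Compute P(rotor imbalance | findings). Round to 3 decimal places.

0.056

By Bayes' rule with conditional independence, the unnormalized weight for each hypothesis is prior × ∏ likelihoods:
  cavitation: 0.22 × 0.72 × 0.13 = 0.020592
  sensor drift: 0.29 × 0.10 × 0.54 = 0.01566
  rotor imbalance: 0.29 × 0.05 × 0.80 = 0.0116
  control-valve sticking: 0.20 × 0.87 × 0.92 = 0.16008
The unnormalized weights sum to 0.20793.
P(rotor imbalance | evidence) = 0.0116 / 0.20793 ≈ 0.056.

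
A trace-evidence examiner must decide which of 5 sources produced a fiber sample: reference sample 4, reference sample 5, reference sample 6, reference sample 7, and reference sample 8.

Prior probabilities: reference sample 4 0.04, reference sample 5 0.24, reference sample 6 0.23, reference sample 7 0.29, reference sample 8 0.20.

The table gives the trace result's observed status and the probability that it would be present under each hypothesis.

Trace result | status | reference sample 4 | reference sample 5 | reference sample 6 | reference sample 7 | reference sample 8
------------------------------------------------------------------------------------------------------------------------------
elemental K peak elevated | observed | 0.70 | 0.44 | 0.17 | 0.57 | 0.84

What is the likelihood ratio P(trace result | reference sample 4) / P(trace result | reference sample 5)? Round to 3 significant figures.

1.59

Likelihood of this trace result under each hypothesis:
  reference sample 4: 0.7
  reference sample 5: 0.44
Bayes factor = 0.7 / 0.44 ≈ 1.59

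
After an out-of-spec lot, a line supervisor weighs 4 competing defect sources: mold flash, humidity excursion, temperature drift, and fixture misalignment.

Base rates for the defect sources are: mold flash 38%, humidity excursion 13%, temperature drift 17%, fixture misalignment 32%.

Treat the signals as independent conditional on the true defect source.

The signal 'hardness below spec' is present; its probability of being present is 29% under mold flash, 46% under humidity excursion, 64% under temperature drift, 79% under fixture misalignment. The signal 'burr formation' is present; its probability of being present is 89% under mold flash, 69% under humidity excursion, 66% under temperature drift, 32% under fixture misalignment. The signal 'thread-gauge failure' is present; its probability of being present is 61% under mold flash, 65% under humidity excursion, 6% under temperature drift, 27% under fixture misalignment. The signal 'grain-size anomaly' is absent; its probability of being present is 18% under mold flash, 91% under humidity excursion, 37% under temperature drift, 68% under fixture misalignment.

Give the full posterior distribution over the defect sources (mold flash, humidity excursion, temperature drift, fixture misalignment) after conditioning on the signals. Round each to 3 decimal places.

0.802, 0.039, 0.044, 0.114

By Bayes' rule with conditional independence, the unnormalized weight for each hypothesis is prior × ∏ likelihoods (using 1 − P(present | H) for each absent signal):
  mold flash: 0.38 × 0.29 × 0.89 × 0.61 × (1 − 0.18) = 0.049059
  humidity excursion: 0.13 × 0.46 × 0.69 × 0.65 × (1 − 0.91) = 0.0024138
  temperature drift: 0.17 × 0.64 × 0.66 × 0.06 × (1 − 0.37) = 0.0027143
  fixture misalignment: 0.32 × 0.79 × 0.32 × 0.27 × (1 − 0.68) = 0.0069894
Normalizing constant Z = 0.049059 + 0.0024138 + 0.0027143 + 0.0069894 = 0.061176.
P(mold flash | evidence) = 0.049059 / 0.061176 ≈ 0.802
P(humidity excursion | evidence) = 0.0024138 / 0.061176 ≈ 0.039
P(temperature drift | evidence) = 0.0027143 / 0.061176 ≈ 0.044
P(fixture misalignment | evidence) = 0.0069894 / 0.061176 ≈ 0.114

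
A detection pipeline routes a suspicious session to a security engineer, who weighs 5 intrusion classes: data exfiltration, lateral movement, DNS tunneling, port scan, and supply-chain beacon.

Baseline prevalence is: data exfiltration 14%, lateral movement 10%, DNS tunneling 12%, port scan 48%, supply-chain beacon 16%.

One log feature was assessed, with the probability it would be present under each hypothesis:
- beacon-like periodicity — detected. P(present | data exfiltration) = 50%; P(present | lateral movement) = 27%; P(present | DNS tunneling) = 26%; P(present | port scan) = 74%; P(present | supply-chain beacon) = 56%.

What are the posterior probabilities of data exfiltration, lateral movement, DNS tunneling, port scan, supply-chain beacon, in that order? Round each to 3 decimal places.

By Bayes' rule, the unnormalized weight for each hypothesis is prior × likelihood:
  data exfiltration: 0.14 × 0.50 = 0.07
  lateral movement: 0.10 × 0.27 = 0.027
  DNS tunneling: 0.12 × 0.26 = 0.0312
  port scan: 0.48 × 0.74 = 0.3552
  supply-chain beacon: 0.16 × 0.56 = 0.0896
The unnormalized weights sum to 0.573.
P(data exfiltration | evidence) = 0.07 / 0.573 ≈ 0.122
P(lateral movement | evidence) = 0.027 / 0.573 ≈ 0.047
P(DNS tunneling | evidence) = 0.0312 / 0.573 ≈ 0.054
P(port scan | evidence) = 0.3552 / 0.573 ≈ 0.620
P(supply-chain beacon | evidence) = 0.0896 / 0.573 ≈ 0.156

0.122, 0.047, 0.054, 0.620, 0.156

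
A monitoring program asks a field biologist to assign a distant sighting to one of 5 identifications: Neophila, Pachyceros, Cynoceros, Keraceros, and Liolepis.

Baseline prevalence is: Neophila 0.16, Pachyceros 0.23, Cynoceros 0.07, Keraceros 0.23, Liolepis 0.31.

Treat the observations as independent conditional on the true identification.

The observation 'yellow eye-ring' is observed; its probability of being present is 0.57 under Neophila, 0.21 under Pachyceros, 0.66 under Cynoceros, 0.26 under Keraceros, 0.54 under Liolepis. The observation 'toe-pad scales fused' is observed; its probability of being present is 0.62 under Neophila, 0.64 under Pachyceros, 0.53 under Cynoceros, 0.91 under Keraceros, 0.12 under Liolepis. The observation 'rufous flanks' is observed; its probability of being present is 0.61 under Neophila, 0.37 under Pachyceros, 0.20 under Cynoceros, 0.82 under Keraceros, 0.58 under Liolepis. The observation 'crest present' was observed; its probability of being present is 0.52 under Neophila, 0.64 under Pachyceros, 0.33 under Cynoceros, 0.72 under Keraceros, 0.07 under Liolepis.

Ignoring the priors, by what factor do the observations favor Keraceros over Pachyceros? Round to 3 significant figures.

Take the product of per-observation likelihoods under each hypothesis, then divide.
  Keraceros: 0.26 × 0.91 × 0.82 × 0.72 = 0.13969
  Pachyceros: 0.21 × 0.64 × 0.37 × 0.64 = 0.031826
Bayes factor = 0.13969 / 0.031826 ≈ 4.39

4.39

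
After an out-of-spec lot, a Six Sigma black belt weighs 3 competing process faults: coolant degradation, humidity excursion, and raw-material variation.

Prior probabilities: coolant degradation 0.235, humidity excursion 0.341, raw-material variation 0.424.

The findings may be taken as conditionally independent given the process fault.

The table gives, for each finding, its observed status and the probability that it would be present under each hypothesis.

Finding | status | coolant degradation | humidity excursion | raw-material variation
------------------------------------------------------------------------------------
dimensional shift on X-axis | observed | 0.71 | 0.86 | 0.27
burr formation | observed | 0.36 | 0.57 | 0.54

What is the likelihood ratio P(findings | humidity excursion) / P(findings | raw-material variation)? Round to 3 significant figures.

The Bayes factor is the ratio of the joint likelihoods of the evidence pattern under the two hypotheses.
  humidity excursion: 0.86 × 0.57 = 0.4902
  raw-material variation: 0.27 × 0.54 = 0.1458
Bayes factor = 0.4902 / 0.1458 ≈ 3.36

3.36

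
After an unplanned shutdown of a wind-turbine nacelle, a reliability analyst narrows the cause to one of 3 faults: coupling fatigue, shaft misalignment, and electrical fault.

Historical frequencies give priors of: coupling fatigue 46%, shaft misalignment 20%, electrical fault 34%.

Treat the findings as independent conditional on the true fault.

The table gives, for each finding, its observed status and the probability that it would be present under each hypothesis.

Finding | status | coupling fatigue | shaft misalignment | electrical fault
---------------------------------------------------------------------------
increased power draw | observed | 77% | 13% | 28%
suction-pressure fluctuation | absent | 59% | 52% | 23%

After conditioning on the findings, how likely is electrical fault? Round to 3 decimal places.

0.317

Multiply each prior by the joint likelihood of the evidence pattern (using 1 − P(present | H) for each absent finding):
  coupling fatigue: 0.46 × 0.77 × (1 − 0.59) = 0.14522
  shaft misalignment: 0.20 × 0.13 × (1 − 0.52) = 0.01248
  electrical fault: 0.34 × 0.28 × (1 − 0.23) = 0.073304
Marginal likelihood of the evidence = 0.23101.
P(electrical fault | evidence) = 0.073304 / 0.23101 ≈ 0.317.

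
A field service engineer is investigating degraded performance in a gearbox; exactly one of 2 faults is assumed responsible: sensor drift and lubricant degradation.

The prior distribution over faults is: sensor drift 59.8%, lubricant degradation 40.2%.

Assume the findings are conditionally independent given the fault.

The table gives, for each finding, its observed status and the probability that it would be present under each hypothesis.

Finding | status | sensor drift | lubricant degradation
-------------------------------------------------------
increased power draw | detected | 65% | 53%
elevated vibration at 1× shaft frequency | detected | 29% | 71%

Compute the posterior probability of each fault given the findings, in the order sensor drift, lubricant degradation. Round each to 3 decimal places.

0.427, 0.573

For each hypothesis, the unnormalized posterior weight is prior × product of the finding likelihoods:
  sensor drift: 0.598 × 0.65 × 0.29 = 0.11272
  lubricant degradation: 0.402 × 0.53 × 0.71 = 0.15127
Normalizing constant Z = 0.11272 + 0.15127 = 0.264.
P(sensor drift | evidence) = 0.11272 / 0.264 ≈ 0.427
P(lubricant degradation | evidence) = 0.15127 / 0.264 ≈ 0.573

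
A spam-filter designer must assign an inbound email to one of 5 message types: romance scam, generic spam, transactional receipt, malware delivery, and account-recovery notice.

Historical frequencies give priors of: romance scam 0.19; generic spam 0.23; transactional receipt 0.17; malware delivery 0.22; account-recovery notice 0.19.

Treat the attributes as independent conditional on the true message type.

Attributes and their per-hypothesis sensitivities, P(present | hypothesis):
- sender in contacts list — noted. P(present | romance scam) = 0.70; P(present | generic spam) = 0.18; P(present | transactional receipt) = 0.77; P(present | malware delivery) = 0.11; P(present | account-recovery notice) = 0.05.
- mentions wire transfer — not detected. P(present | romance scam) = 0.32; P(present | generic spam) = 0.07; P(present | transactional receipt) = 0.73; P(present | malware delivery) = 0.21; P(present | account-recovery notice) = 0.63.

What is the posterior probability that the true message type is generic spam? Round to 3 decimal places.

By Bayes' rule with conditional independence, the unnormalized weight for each hypothesis is prior × ∏ likelihoods (using 1 − P(present | H) for each absent attribute):
  romance scam: 0.19 × 0.70 × (1 − 0.32) = 0.09044
  generic spam: 0.23 × 0.18 × (1 − 0.07) = 0.038502
  transactional receipt: 0.17 × 0.77 × (1 − 0.73) = 0.035343
  malware delivery: 0.22 × 0.11 × (1 − 0.21) = 0.019118
  account-recovery notice: 0.19 × 0.05 × (1 − 0.63) = 0.003515
The unnormalized weights sum to 0.18692.
P(generic spam | evidence) = 0.038502 / 0.18692 ≈ 0.206.

0.206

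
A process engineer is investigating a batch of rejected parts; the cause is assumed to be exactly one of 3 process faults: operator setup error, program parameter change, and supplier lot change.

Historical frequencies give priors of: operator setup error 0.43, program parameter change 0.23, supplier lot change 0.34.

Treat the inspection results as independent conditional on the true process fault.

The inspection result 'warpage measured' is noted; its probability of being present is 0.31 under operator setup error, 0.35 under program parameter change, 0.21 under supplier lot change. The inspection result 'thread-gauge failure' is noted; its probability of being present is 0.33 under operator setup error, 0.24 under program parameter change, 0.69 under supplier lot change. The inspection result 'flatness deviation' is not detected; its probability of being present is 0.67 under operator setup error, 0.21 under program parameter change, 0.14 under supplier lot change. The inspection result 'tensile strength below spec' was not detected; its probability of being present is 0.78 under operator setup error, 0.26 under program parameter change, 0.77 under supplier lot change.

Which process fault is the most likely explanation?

Multiply each prior by the joint likelihood of the inspection result pattern (using 1 − P(present | H) for each absent inspection result):
  operator setup error: 0.43 × 0.31 × 0.33 × (1 − 0.67) × (1 − 0.78) = 0.0031936
  program parameter change: 0.23 × 0.35 × 0.24 × (1 − 0.21) × (1 − 0.26) = 0.011294
  supplier lot change: 0.34 × 0.21 × 0.69 × (1 − 0.14) × (1 − 0.77) = 0.0097448
Marginal likelihood of the evidence = 0.024233.
P(operator setup error | evidence) ≈ 0.0031936 / 0.024233 ≈ 0.132
P(program parameter change | evidence) ≈ 0.011294 / 0.024233 ≈ 0.466
P(supplier lot change | evidence) ≈ 0.0097448 / 0.024233 ≈ 0.402
The largest is 0.466, so program parameter change is most probable.

program parameter change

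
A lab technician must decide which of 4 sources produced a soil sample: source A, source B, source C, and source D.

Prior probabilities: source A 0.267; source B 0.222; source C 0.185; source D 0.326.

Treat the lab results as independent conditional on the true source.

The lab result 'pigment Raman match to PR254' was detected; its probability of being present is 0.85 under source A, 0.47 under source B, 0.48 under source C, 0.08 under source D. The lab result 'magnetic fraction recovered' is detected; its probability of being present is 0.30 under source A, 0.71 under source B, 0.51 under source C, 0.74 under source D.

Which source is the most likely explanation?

By Bayes' rule with conditional independence, the unnormalized weight for each hypothesis is prior × ∏ likelihoods:
  source A: 0.267 × 0.85 × 0.30 = 0.068085
  source B: 0.222 × 0.47 × 0.71 = 0.074081
  source C: 0.185 × 0.48 × 0.51 = 0.045288
  source D: 0.326 × 0.08 × 0.74 = 0.019299
Normalizing constant Z = 0.068085 + 0.074081 + 0.045288 + 0.019299 = 0.20675.
P(source A | evidence) ≈ 0.068085 / 0.20675 ≈ 0.329
P(source B | evidence) ≈ 0.074081 / 0.20675 ≈ 0.358
P(source C | evidence) ≈ 0.045288 / 0.20675 ≈ 0.219
P(source D | evidence) ≈ 0.019299 / 0.20675 ≈ 0.093
The largest is 0.358, so source B is most probable.

source B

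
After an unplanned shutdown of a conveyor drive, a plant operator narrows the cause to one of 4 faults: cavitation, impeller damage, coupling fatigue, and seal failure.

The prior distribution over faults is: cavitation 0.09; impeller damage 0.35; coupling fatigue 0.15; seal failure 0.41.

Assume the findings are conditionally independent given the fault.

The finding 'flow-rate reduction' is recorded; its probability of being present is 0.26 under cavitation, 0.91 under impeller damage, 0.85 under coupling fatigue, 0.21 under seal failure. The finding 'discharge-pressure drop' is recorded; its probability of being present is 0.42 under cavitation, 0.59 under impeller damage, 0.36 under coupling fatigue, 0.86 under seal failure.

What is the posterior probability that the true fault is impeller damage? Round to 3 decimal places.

For each hypothesis, the unnormalized posterior weight is prior × product of the finding likelihoods:
  cavitation: 0.09 × 0.26 × 0.42 = 0.009828
  impeller damage: 0.35 × 0.91 × 0.59 = 0.18791
  coupling fatigue: 0.15 × 0.85 × 0.36 = 0.0459
  seal failure: 0.41 × 0.21 × 0.86 = 0.074046
Normalizing constant Z = 0.009828 + 0.18791 + 0.0459 + 0.074046 = 0.31769.
P(impeller damage | evidence) = 0.18791 / 0.31769 ≈ 0.592.

0.592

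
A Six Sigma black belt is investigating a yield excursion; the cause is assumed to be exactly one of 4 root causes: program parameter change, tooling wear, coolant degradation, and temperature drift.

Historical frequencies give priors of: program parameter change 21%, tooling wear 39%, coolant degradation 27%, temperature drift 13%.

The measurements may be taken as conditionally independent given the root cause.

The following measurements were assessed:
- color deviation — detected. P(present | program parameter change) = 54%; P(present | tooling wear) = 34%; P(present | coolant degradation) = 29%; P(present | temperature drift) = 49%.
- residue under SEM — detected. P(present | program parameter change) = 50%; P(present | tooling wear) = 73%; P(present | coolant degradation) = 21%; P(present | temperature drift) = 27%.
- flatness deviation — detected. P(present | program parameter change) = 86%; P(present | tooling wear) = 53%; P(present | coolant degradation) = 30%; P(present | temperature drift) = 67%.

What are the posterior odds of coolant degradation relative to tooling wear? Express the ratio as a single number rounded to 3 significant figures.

0.0962

The normalizing constant cancels in an odds ratio, so compute prior × likelihood for the two hypotheses only:
  coolant degradation: 0.27 × 0.29 × 0.21 × 0.30 = 0.0049329
  tooling wear: 0.39 × 0.34 × 0.73 × 0.53 = 0.051303
Odds(coolant degradation : tooling wear) = 0.0049329 / 0.051303 ≈ 0.0962.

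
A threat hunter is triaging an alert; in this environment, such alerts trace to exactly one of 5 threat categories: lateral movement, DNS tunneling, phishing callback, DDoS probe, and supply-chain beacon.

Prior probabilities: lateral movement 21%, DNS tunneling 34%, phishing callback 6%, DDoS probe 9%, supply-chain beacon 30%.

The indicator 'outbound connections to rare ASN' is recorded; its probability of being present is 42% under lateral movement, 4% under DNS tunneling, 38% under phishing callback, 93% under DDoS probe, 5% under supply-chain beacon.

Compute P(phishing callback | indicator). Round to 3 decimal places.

By Bayes' rule, the unnormalized weight for each hypothesis is prior × likelihood:
  lateral movement: 0.21 × 0.42 = 0.0882
  DNS tunneling: 0.34 × 0.04 = 0.0136
  phishing callback: 0.06 × 0.38 = 0.0228
  DDoS probe: 0.09 × 0.93 = 0.0837
  supply-chain beacon: 0.30 × 0.05 = 0.015
Normalizing constant Z = 0.0882 + 0.0136 + 0.0228 + 0.0837 + 0.015 = 0.2233.
P(phishing callback | evidence) = 0.0228 / 0.2233 ≈ 0.102.

0.102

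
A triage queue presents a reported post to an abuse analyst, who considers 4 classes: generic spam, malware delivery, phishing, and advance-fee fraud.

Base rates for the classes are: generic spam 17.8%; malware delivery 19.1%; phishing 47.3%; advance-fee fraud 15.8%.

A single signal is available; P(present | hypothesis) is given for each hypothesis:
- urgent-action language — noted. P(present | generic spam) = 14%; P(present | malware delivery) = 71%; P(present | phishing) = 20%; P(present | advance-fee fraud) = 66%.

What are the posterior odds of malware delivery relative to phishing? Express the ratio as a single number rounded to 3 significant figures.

Unnormalized posterior weight (prior times the signal likelihood) for each of the two hypotheses:
  malware delivery: 0.191 × 0.71 = 0.13561
  phishing: 0.473 × 0.20 = 0.0946
Odds(malware delivery : phishing) = 0.13561 / 0.0946 ≈ 1.43.

1.43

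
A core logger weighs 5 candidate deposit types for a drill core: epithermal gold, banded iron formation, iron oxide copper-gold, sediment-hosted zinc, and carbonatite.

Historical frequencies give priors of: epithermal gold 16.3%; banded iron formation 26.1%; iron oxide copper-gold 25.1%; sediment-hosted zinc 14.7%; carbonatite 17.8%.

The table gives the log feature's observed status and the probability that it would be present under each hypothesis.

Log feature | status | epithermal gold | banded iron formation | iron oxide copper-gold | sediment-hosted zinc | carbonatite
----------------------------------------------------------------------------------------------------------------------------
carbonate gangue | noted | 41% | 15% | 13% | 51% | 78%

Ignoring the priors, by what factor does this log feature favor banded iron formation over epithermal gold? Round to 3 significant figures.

0.366

The Bayes factor is the ratio of the two likelihoods.
  banded iron formation: 0.15
  epithermal gold: 0.41
Bayes factor = 0.15 / 0.41 ≈ 0.366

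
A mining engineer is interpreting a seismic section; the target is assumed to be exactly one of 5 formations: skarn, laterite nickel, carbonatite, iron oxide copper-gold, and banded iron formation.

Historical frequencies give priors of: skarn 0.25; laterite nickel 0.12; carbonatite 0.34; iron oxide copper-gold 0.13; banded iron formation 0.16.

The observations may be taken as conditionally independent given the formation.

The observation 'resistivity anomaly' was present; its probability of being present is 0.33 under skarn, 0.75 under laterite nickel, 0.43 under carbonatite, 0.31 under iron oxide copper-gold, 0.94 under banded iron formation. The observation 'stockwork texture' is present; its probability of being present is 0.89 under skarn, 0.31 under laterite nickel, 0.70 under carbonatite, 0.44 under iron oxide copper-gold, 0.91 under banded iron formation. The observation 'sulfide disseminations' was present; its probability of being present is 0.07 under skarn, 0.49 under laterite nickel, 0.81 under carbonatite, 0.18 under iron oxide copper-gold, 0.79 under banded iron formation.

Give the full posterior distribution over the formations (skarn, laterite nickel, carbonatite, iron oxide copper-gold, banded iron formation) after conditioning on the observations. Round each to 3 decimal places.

For each hypothesis, the unnormalized posterior weight is prior × product of the observation likelihoods:
  skarn: 0.25 × 0.33 × 0.89 × 0.07 = 0.0051398
  laterite nickel: 0.12 × 0.75 × 0.31 × 0.49 = 0.013671
  carbonatite: 0.34 × 0.43 × 0.70 × 0.81 = 0.082895
  iron oxide copper-gold: 0.13 × 0.31 × 0.44 × 0.18 = 0.0031918
  banded iron formation: 0.16 × 0.94 × 0.91 × 0.79 = 0.10812
The unnormalized weights sum to 0.21302.
P(skarn | evidence) = 0.0051398 / 0.21302 ≈ 0.024
P(laterite nickel | evidence) = 0.013671 / 0.21302 ≈ 0.064
P(carbonatite | evidence) = 0.082895 / 0.21302 ≈ 0.389
P(iron oxide copper-gold | evidence) = 0.0031918 / 0.21302 ≈ 0.015
P(banded iron formation | evidence) = 0.10812 / 0.21302 ≈ 0.508

0.024, 0.064, 0.389, 0.015, 0.508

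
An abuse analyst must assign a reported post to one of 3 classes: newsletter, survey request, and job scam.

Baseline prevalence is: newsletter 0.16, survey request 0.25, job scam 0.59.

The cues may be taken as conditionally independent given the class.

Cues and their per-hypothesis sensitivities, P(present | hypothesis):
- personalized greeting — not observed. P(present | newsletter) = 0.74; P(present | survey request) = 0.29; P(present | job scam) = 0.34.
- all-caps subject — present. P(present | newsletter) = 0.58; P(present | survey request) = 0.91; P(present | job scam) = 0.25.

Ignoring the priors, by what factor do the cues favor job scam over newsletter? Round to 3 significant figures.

Take the product of per-cue likelihoods under each hypothesis (using 1 − P(present | H) for each absent cue), then divide.
  job scam: (1 − 0.34) × 0.25 = 0.165
  newsletter: (1 − 0.74) × 0.58 = 0.1508
Bayes factor = 0.165 / 0.1508 ≈ 1.09

1.09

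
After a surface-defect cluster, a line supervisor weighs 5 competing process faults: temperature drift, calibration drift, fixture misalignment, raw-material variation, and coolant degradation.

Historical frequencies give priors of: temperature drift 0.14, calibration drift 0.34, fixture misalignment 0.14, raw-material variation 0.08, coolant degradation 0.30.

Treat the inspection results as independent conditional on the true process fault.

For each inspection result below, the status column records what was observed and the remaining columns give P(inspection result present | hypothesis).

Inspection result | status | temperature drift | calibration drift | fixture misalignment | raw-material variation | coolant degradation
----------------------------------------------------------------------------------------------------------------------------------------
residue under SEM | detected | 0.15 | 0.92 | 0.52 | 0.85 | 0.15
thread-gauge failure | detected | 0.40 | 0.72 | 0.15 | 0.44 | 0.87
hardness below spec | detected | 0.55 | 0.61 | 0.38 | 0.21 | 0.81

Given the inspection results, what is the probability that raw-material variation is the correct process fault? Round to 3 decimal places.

0.034

Multiply each prior by the joint likelihood of the inspection result pattern:
  temperature drift: 0.14 × 0.15 × 0.40 × 0.55 = 0.00462
  calibration drift: 0.34 × 0.92 × 0.72 × 0.61 = 0.13738
  fixture misalignment: 0.14 × 0.52 × 0.15 × 0.38 = 0.0041496
  raw-material variation: 0.08 × 0.85 × 0.44 × 0.21 = 0.0062832
  coolant degradation: 0.30 × 0.15 × 0.87 × 0.81 = 0.031711
Normalizing constant Z = 0.00462 + 0.13738 + 0.0041496 + 0.0062832 + 0.031711 = 0.18415.
P(raw-material variation | evidence) = 0.0062832 / 0.18415 ≈ 0.034.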